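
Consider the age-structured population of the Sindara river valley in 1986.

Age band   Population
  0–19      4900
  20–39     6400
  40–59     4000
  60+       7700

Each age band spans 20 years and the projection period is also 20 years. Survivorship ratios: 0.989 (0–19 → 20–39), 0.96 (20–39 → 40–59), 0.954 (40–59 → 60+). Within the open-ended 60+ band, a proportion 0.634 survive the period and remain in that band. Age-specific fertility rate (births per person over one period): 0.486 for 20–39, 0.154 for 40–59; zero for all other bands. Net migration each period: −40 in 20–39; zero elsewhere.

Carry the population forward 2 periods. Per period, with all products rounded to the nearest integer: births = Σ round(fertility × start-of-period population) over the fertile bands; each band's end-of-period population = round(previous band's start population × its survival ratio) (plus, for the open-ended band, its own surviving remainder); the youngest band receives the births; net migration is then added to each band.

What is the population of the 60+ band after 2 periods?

Numbering the bands 1..4 from youngest to oldest:
Period 1:
Births: 6400 * 0.486 = 3110, 4000 * 0.154 = 616 → total 3726
Band 2: 4900 * 0.989 = 4846
Band 3: 6400 * 0.96 = 6144
Band 4: 4000 * 0.954 + 7700 * 0.634 = 3816 + 4882 = 8698
Net migration: Band 2 − 40 → 4806
Population now: 0–19=3726, 20–39=4806, 40–59=6144, 60+=8698
Period 2:
Births: 4806 * 0.486 = 2336, 6144 * 0.154 = 946 → total 3282
Band 2: 3726 * 0.989 = 3685
Band 3: 4806 * 0.96 = 4614
Band 4: 6144 * 0.954 + 8698 * 0.634 = 5861 + 5515 = 11376
Net migration: Band 2 − 40 → 3645
Population now: 0–19=3282, 20–39=3645, 40–59=4614, 60+=11376

11376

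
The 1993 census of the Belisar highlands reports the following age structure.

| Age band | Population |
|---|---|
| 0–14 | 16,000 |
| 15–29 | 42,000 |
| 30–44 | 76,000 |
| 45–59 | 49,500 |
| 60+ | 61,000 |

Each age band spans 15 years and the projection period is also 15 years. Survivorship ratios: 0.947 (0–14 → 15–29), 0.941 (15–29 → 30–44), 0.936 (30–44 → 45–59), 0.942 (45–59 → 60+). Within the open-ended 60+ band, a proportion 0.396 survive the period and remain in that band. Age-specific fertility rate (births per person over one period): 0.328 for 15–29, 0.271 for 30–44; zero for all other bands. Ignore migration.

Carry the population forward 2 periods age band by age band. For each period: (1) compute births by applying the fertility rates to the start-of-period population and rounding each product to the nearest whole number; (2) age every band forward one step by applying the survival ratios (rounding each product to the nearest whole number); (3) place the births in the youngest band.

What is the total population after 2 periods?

Call the bands 1 to 5, youngest first.
After projecting period 1:
Births: 42000 × 0.328 = 13776, 76000 × 0.271 = 20596 ⇒ total 34372
Band 2: 16000 × 0.947 = 15152
Band 3: 42000 × 0.941 = 39522
Band 4: 76000 × 0.936 = 71136
Band 5: 49500 × 0.942 + 61000 × 0.396 = 46629 + 24156 = 70785
→ [34372, 15152, 39522, 71136, 70785]
After projecting period 2:
Births: 15152 × 0.328 = 4970, 39522 × 0.271 = 10710 ⇒ total 15680
Band 2: 34372 × 0.947 = 32550
Band 3: 15152 × 0.941 = 14258
Band 4: 39522 × 0.936 = 36993
Band 5: 71136 × 0.942 + 70785 × 0.396 = 67010 + 28031 = 95041
→ [15680, 32550, 14258, 36993, 95041]
Total after period 2: 15680 + 32550 + 14258 + 36993 + 95041 = 194522

194522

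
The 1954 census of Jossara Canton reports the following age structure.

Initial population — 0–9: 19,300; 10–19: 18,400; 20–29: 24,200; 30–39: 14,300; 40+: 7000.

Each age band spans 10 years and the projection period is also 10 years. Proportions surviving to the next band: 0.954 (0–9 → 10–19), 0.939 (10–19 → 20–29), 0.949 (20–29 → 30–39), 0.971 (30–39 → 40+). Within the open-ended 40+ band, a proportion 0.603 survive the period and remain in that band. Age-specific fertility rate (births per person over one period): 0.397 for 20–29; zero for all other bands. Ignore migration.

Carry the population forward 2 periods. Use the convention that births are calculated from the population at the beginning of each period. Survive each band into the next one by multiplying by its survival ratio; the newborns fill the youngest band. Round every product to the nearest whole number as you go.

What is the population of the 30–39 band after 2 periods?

Period 1:
Births: 24200 × 0.397 = 9607
10–19: 19300 × 0.954 = 18412
20–29: 18400 × 0.939 = 17278
30–39: 24200 × 0.949 = 22966
40+: 14300 × 0.971 + 7000 × 0.603 = 13885 + 4221 = 18106
End of period: [9607, 18412, 17278, 22966, 18106]
Period 2:
Births: 17278 × 0.397 = 6859
10–19: 9607 × 0.954 = 9165
20–29: 18412 × 0.939 = 17289
30–39: 17278 × 0.949 = 16397
40+: 22966 × 0.971 + 18106 × 0.603 = 22300 + 10918 = 33218
End of period: [6859, 9165, 17289, 16397, 33218]

16397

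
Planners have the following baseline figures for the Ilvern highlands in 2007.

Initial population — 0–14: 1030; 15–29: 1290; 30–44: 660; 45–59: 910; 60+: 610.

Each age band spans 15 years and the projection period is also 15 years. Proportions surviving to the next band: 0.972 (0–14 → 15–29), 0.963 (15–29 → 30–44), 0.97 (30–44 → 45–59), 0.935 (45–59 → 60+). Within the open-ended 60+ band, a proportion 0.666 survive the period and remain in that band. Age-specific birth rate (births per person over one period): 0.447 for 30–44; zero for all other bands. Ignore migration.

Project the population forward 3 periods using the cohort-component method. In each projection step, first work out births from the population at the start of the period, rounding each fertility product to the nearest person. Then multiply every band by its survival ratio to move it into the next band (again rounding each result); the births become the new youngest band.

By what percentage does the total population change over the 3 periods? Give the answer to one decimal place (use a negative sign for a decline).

-5.2

(Bands numbered youngest = 1 to oldest = 5.)
After projecting period 1:
Births: 660 × 0.447 = 295
Band 2: 1030 × 0.972 = 1001
Band 3: 1290 × 0.963 = 1242
Band 4: 660 × 0.97 = 640
Band 5: 910 × 0.935 + 610 × 0.666 = 851 + 406 = 1257
End of period: [295, 1001, 1242, 640, 1257]
After projecting period 2:
Births: 1242 × 0.447 = 555
Band 2: 295 × 0.972 = 287
Band 3: 1001 × 0.963 = 964
Band 4: 1242 × 0.97 = 1205
Band 5: 640 × 0.935 + 1257 × 0.666 = 598 + 837 = 1435
End of period: [555, 287, 964, 1205, 1435]
After projecting period 3:
Births: 964 × 0.447 = 431
Band 2: 555 × 0.972 = 539
Band 3: 287 × 0.963 = 276
Band 4: 964 × 0.97 = 935
Band 5: 1205 × 0.935 + 1435 × 0.666 = 1127 + 956 = 2083
End of period: [431, 539, 276, 935, 2083]
Total: 4500 → 4264; change = -236; percentage change = -5.2%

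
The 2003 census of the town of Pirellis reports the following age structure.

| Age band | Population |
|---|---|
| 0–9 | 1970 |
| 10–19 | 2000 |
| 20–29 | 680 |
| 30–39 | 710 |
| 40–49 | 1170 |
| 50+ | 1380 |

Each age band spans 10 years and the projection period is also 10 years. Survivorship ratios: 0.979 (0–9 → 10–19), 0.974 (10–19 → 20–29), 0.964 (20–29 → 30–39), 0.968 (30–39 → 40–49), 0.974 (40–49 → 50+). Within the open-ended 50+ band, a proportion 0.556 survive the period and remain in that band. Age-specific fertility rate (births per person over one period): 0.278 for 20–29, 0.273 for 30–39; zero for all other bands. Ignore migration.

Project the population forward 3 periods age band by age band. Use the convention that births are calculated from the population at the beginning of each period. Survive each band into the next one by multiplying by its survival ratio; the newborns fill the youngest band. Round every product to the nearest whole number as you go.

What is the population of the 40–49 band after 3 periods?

Call the groups 1 to 6, youngest first.
Period 1.
Births: 680 × 0.278 = 189, 710 × 0.273 = 194 ⇒ total 383
Group 2: 1970 × 0.979 = 1929
Group 3: 2000 × 0.974 = 1948
Group 4: 680 × 0.964 = 656
Group 5: 710 × 0.968 = 687
Group 6: 1170 × 0.974 + 1380 × 0.556 = 1140 + 767 = 1907
End of period: [383, 1929, 1948, 656, 687, 1907]
Period 2.
Births: 1948 × 0.278 = 542, 656 × 0.273 = 179 ⇒ total 721
Group 2: 383 × 0.979 = 375
Group 3: 1929 × 0.974 = 1879
Group 4: 1948 × 0.964 = 1878
Group 5: 656 × 0.968 = 635
Group 6: 687 × 0.974 + 1907 × 0.556 = 669 + 1060 = 1729
End of period: [721, 375, 1879, 1878, 635, 1729]
Period 3.
Births: 1879 × 0.278 = 522, 1878 × 0.273 = 513 ⇒ total 1035
Group 2: 721 × 0.979 = 706
Group 3: 375 × 0.974 = 365
Group 4: 1879 × 0.964 = 1811
Group 5: 1878 × 0.968 = 1818
Group 6: 635 × 0.974 + 1729 × 0.556 = 618 + 961 = 1579
End of period: [1035, 706, 365, 1811, 1818, 1579]

1818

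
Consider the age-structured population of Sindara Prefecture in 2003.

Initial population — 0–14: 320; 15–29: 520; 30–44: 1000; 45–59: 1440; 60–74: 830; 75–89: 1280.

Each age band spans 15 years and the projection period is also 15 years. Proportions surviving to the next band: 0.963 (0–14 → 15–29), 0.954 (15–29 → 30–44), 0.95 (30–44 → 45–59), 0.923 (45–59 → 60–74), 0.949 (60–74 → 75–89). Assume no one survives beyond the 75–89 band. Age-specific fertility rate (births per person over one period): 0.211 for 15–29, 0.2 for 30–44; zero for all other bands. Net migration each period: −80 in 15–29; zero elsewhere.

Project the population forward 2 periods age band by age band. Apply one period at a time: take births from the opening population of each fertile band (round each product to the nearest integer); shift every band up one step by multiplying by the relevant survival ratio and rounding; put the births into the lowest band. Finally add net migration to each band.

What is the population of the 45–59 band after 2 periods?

— Period 1 —
Births: 520 * 0.211 = 110 ; 1000 * 0.2 = 200 → total 310
15–29: 320 * 0.963 = 308
30–44: 520 * 0.954 = 496
45–59: 1000 * 0.95 = 950
60–74: 1440 * 0.923 = 1329
75–89: 830 * 0.949 = 788
Net migration: 15–29 − 80 → 228
Giving 310 / 228 / 496 / 950 / 1329 / 788.
— Period 2 —
Births: 228 * 0.211 = 48 ; 496 * 0.2 = 99 → total 147
15–29: 310 * 0.963 = 299
30–44: 228 * 0.954 = 218
45–59: 496 * 0.95 = 471
60–74: 950 * 0.923 = 877
75–89: 1329 * 0.949 = 1261
Net migration: 15–29 − 80 → 219
Giving 147 / 219 / 218 / 471 / 877 / 1261.

471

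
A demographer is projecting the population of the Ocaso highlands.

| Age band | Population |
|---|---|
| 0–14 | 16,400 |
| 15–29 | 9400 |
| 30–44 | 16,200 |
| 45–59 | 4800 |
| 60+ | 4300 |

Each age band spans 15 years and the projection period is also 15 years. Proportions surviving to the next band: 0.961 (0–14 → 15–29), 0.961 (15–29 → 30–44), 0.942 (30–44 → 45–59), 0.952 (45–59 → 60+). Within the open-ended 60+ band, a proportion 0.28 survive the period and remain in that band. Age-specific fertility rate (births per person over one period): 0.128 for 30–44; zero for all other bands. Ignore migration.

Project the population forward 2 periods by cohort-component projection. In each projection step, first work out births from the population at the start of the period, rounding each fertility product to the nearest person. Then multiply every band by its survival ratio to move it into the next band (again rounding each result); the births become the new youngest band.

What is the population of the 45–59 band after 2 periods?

Period 1:
Births: 16200 × 0.128 = 2074
15–29: 16400 × 0.961 = 15760
30–44: 9400 × 0.961 = 9033
45–59: 16200 × 0.942 = 15260
60+: 4800 × 0.952 + 4300 × 0.28 = 4570 + 1204 = 5774
End of period: [2074, 15760, 9033, 15260, 5774]
Period 2:
Births: 9033 × 0.128 = 1156
15–29: 2074 × 0.961 = 1993
30–44: 15760 × 0.961 = 15145
45–59: 9033 × 0.942 = 8509
60+: 15260 × 0.952 + 5774 × 0.28 = 14528 + 1617 = 16145
End of period: [1156, 1993, 15145, 8509, 16145]

8509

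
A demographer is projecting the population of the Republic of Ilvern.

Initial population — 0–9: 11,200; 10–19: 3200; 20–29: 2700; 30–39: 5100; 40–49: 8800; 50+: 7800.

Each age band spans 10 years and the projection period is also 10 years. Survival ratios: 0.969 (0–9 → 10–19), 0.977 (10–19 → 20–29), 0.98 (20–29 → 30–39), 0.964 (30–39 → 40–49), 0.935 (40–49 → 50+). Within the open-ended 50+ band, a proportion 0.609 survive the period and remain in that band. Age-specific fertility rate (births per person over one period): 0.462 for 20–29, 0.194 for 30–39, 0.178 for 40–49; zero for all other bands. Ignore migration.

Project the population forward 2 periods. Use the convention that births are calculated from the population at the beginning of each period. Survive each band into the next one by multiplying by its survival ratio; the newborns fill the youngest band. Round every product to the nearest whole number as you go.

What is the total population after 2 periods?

(Bands numbered youngest = 1 to oldest = 6.)
Period 1:
Births: 2700 × 0.462 = 1247, 5100 × 0.194 = 989, 8800 × 0.178 = 1566 → 3802
Band 2: 11200 × 0.969 = 10853
Band 3: 3200 × 0.977 = 3126
Band 4: 2700 × 0.98 = 2646
Band 5: 5100 × 0.964 = 4916
Band 6: 8800 × 0.935 + 7800 × 0.609 = 8228 + 4750 = 12978
End of period: [3802, 10853, 3126, 2646, 4916, 12978]
Period 2:
Births: 3126 × 0.462 = 1444, 2646 × 0.194 = 513, 4916 × 0.178 = 875 → 2832
Band 2: 3802 × 0.969 = 3684
Band 3: 10853 × 0.977 = 10603
Band 4: 3126 × 0.98 = 3063
Band 5: 2646 × 0.964 = 2551
Band 6: 4916 × 0.935 + 12978 × 0.609 = 4596 + 7904 = 12500
End of period: [2832, 3684, 10603, 3063, 2551, 12500]
Total after period 2: 2832 + 3684 + 10603 + 3063 + 2551 + 12500 = 35233

35233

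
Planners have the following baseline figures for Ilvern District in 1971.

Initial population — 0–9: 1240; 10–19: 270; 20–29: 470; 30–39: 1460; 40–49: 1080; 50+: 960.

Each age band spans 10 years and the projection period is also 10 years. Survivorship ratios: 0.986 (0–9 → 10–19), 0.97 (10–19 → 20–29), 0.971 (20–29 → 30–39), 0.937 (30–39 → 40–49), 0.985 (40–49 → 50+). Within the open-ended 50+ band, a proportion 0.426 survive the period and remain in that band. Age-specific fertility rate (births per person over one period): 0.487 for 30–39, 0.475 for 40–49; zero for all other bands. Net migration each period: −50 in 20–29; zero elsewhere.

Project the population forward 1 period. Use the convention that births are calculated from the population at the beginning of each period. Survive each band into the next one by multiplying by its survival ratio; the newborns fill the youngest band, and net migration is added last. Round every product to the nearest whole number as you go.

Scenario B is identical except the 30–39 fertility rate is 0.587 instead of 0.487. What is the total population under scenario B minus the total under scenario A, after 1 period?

Let group 1 be 0–9 through group 6 = 50+.
Period 1.
Births: 1460 × 0.487 = 711  |  1080 × 0.475 = 513 → 1224
Group 2: 1240 × 0.986 = 1223
Group 3: 270 × 0.97 = 262
Group 4: 470 × 0.971 = 456
Group 5: 1460 × 0.937 = 1368
Group 6: 1080 × 0.985 + 960 × 0.426 = 1064 + 409 = 1473
Net migration: Group 3 − 50 → 212
End of period: [1224, 1223, 212, 456, 1368, 1473]
Scenario A total after 1 period: 5956
Scenario B projection —
Period 1.
Births: 1460 × 0.587 = 857  |  1080 × 0.475 = 513 → 1370
Group 2: 1240 × 0.986 = 1223
Group 3: 270 × 0.97 = 262
Group 4: 470 × 0.971 = 456
Group 5: 1460 × 0.937 = 1368
Group 6: 1080 × 0.985 + 960 × 0.426 = 1064 + 409 = 1473
Net migration: Group 3 − 50 → 212
End of period: [1370, 1223, 212, 456, 1368, 1473]
Scenario B total after 1 period: 6102
Difference B − A = 6102 − 5956 = 146

146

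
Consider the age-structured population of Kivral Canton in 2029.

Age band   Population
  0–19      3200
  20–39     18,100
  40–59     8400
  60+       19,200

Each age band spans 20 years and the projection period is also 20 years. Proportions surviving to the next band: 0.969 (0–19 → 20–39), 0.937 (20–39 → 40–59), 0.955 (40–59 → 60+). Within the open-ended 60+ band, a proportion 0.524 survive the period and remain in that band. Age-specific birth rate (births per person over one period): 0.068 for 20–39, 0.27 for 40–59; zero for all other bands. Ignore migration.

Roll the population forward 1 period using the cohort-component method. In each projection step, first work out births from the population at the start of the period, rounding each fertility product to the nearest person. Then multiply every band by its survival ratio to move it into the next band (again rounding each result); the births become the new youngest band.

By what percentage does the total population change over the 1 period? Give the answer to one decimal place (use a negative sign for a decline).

Period 1:
Births: 18100 * 0.068 = 1231, 8400 * 0.27 = 2268 → total 3499
20–39: 3200 * 0.969 = 3101
40–59: 18100 * 0.937 = 16960
60+: 8400 * 0.955 + 19200 * 0.524 = 8022 + 10061 = 18083
End of period: [3499, 3101, 16960, 18083]
Total: 48900 → 41643; change = -7257; percentage change = -14.8%

-14.8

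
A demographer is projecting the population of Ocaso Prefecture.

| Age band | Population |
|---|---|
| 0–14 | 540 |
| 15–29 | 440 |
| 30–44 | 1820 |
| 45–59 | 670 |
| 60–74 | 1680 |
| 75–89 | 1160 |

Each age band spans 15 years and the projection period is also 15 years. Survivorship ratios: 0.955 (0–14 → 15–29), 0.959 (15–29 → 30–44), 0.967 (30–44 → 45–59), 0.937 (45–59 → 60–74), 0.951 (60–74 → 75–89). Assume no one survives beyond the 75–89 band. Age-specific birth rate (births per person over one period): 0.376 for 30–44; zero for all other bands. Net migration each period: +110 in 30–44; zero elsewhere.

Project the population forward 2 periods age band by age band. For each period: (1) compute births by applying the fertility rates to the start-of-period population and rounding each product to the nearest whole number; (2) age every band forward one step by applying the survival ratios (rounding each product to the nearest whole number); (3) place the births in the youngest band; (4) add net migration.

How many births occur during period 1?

684

After projecting period 1:
Births: 1820 × 0.376 = 684
15–29: 540 × 0.955 = 516
30–44: 440 × 0.959 = 422
45–59: 1820 × 0.967 = 1760
60–74: 670 × 0.937 = 628
75–89: 1680 × 0.951 = 1598
Net migration: 30–44 + 110 → 532
Giving 684 / 516 / 532 / 1760 / 628 / 1598.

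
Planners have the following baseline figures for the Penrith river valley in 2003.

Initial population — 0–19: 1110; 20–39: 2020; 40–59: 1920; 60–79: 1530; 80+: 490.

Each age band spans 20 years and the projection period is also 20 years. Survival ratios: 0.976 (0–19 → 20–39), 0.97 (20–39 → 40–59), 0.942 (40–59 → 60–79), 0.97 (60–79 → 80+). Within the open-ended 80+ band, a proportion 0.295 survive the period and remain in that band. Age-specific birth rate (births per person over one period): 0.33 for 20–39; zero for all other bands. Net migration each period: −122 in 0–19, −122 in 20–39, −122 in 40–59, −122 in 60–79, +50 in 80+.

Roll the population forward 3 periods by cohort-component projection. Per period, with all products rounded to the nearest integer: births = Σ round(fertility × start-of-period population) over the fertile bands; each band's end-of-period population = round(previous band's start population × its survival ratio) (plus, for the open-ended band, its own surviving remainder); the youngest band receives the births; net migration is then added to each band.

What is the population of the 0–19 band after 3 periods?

13

— Period 1 —
Births: 2020 * 0.33 = 667
20–39: 1110 * 0.976 = 1083
40–59: 2020 * 0.97 = 1959
60–79: 1920 * 0.942 = 1809
80+: 1530 * 0.97 + 490 * 0.295 = 1484 + 145 = 1629
Net migration: 0–19 − 122 → 545; 20–39 − 122 → 961; 40–59 − 122 → 1837; 60–79 − 122 → 1687; 80+ + 50 → 1679
Giving 545 / 961 / 1837 / 1687 / 1679.
— Period 2 —
Births: 961 * 0.33 = 317
20–39: 545 * 0.976 = 532
40–59: 961 * 0.97 = 932
60–79: 1837 * 0.942 = 1730
80+: 1687 * 0.97 + 1679 * 0.295 = 1636 + 495 = 2131
Net migration: 0–19 − 122 → 195; 20–39 − 122 → 410; 40–59 − 122 → 810; 60–79 − 122 → 1608; 80+ + 50 → 2181
Giving 195 / 410 / 810 / 1608 / 2181.
— Period 3 —
Births: 410 * 0.33 = 135
20–39: 195 * 0.976 = 190
40–59: 410 * 0.97 = 398
60–79: 810 * 0.942 = 763
80+: 1608 * 0.97 + 2181 * 0.295 = 1560 + 643 = 2203
Net migration: 0–19 − 122 → 13; 20–39 − 122 → 68; 40–59 − 122 → 276; 60–79 − 122 → 641; 80+ + 50 → 2253
Giving 13 / 68 / 276 / 641 / 2253.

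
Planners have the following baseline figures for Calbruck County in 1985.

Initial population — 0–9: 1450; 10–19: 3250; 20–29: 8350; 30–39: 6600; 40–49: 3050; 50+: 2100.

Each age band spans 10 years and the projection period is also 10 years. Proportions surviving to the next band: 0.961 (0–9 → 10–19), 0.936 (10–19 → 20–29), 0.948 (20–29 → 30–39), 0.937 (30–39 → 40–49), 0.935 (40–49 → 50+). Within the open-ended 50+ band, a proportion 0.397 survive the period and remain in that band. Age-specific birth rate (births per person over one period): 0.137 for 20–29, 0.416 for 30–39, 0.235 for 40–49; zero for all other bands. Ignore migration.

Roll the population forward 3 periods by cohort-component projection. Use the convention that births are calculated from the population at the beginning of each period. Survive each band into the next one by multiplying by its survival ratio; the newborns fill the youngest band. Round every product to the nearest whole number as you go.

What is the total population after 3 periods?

25977

Period 1:
Births: 8350 * 0.137 = 1144 ; 6600 * 0.416 = 2746 ; 3050 * 0.235 = 717 → 4607
10–19: 1450 * 0.961 = 1393
20–29: 3250 * 0.936 = 3042
30–39: 8350 * 0.948 = 7916
40–49: 6600 * 0.937 = 6184
50+: 3050 * 0.935 + 2100 * 0.397 = 2852 + 834 = 3686
Population now: 0–9=4607, 10–19=1393, 20–29=3042, 30–39=7916, 40–49=6184, 50+=3686
Period 2:
Births: 3042 * 0.137 = 417 ; 7916 * 0.416 = 3293 ; 6184 * 0.235 = 1453 → 5163
10–19: 4607 * 0.961 = 4427
20–29: 1393 * 0.936 = 1304
30–39: 3042 * 0.948 = 2884
40–49: 7916 * 0.937 = 7417
50+: 6184 * 0.935 + 3686 * 0.397 = 5782 + 1463 = 7245
Population now: 0–9=5163, 10–19=4427, 20–29=1304, 30–39=2884, 40–49=7417, 50+=7245
Period 3:
Births: 1304 * 0.137 = 179 ; 2884 * 0.416 = 1200 ; 7417 * 0.235 = 1743 → 3122
10–19: 5163 * 0.961 = 4962
20–29: 4427 * 0.936 = 4144
30–39: 1304 * 0.948 = 1236
40–49: 2884 * 0.937 = 2702
50+: 7417 * 0.935 + 7245 * 0.397 = 6935 + 2876 = 9811
Population now: 0–9=3122, 10–19=4962, 20–29=4144, 30–39=1236, 40–49=2702, 50+=9811
Total after period 3: 3122 + 4962 + 4144 + 1236 + 2702 + 9811 = 25977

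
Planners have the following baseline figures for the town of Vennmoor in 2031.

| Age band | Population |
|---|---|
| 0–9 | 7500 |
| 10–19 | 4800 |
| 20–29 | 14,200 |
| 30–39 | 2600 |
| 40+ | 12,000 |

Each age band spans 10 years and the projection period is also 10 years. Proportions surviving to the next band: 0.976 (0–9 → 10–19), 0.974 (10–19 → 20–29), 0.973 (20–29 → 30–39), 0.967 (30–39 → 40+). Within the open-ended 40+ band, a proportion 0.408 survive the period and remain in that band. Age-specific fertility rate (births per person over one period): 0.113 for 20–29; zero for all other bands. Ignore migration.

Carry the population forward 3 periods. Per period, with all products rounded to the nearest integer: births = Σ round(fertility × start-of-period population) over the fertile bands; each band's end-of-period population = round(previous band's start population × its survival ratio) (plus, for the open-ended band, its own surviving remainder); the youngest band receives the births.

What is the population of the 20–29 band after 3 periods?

Period 1.
Births: 14200 * 0.113 = 1605
10–19: 7500 * 0.976 = 7320
20–29: 4800 * 0.974 = 4675
30–39: 14200 * 0.973 = 13817
40+: 2600 * 0.967 + 12000 * 0.408 = 2514 + 4896 = 7410
End of period: [1605, 7320, 4675, 13817, 7410]
Period 2.
Births: 4675 * 0.113 = 528
10–19: 1605 * 0.976 = 1566
20–29: 7320 * 0.974 = 7130
30–39: 4675 * 0.973 = 4549
40+: 13817 * 0.967 + 7410 * 0.408 = 13361 + 3023 = 16384
End of period: [528, 1566, 7130, 4549, 16384]
Period 3.
Births: 7130 * 0.113 = 806
10–19: 528 * 0.976 = 515
20–29: 1566 * 0.974 = 1525
30–39: 7130 * 0.973 = 6937
40+: 4549 * 0.967 + 16384 * 0.408 = 4399 + 6685 = 11084
End of period: [806, 515, 1525, 6937, 11084]

1525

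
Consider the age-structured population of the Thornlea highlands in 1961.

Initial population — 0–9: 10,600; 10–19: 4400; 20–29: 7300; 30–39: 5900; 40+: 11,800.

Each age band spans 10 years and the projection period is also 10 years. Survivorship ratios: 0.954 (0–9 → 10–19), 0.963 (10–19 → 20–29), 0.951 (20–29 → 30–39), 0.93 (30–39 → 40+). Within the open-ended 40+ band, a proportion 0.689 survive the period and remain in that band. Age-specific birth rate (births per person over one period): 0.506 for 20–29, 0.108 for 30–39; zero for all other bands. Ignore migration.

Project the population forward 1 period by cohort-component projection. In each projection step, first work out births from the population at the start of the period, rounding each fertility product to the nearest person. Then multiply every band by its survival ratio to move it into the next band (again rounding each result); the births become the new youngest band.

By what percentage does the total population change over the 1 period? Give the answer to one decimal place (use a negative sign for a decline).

— Period 1 —
Births: 7300 * 0.506 = 3694 ; 5900 * 0.108 = 637 ⇒ total 4331
10–19: 10600 * 0.954 = 10112
20–29: 4400 * 0.963 = 4237
30–39: 7300 * 0.951 = 6942
40+: 5900 * 0.93 + 11800 * 0.689 = 5487 + 8130 = 13617
→ [4331, 10112, 4237, 6942, 13617]
Total: 40000 → 39239; change = -761; percentage change = -1.9%

-1.9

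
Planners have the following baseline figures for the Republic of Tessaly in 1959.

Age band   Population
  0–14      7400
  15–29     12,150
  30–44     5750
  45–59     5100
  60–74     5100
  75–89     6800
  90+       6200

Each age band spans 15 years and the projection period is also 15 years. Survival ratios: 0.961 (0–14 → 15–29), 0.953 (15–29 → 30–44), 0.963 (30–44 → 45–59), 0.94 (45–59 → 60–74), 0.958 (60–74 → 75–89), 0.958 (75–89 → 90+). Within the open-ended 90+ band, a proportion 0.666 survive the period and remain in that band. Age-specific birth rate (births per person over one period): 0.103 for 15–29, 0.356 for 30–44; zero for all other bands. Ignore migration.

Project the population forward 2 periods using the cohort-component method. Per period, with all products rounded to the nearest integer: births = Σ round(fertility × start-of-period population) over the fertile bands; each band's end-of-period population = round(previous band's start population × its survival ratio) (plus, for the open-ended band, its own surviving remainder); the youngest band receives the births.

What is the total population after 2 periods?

Numbering the bands 1..7 from youngest to oldest:
After projecting period 1:
Births: 12150 * 0.103 = 1251 ; 5750 * 0.356 = 2047 → 3298
Band 2: 7400 * 0.961 = 7111
Band 3: 12150 * 0.953 = 11579
Band 4: 5750 * 0.963 = 5537
Band 5: 5100 * 0.94 = 4794
Band 6: 5100 * 0.958 = 4886
Band 7: 6800 * 0.958 + 6200 * 0.666 = 6514 + 4129 = 10643
End of period: [3298, 7111, 11579, 5537, 4794, 4886, 10643]
After projecting period 2:
Births: 7111 * 0.103 = 732 ; 11579 * 0.356 = 4122 → 4854
Band 2: 3298 * 0.961 = 3169
Band 3: 7111 * 0.953 = 6777
Band 4: 11579 * 0.963 = 11151
Band 5: 5537 * 0.94 = 5205
Band 6: 4794 * 0.958 = 4593
Band 7: 4886 * 0.958 + 10643 * 0.666 = 4681 + 7088 = 11769
End of period: [4854, 3169, 6777, 11151, 5205, 4593, 11769]
Total after period 2: 4854 + 3169 + 6777 + 11151 + 5205 + 4593 + 11769 = 47518

47518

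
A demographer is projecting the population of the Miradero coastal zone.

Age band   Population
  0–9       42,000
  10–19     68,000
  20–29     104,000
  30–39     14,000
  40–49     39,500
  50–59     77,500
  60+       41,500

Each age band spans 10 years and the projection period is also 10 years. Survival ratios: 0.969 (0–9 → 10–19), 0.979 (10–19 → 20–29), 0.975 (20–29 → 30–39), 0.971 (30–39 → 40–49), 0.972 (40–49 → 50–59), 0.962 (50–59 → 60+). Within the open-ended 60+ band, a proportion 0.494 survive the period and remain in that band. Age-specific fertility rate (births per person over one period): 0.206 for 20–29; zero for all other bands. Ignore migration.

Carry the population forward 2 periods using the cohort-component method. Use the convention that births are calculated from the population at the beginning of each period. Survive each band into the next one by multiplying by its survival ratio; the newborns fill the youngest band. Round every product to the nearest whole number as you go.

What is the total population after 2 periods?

After projecting period 1:
Births: 104000 × 0.206 = 21424
10–19: 42000 × 0.969 = 40698
20–29: 68000 × 0.979 = 66572
30–39: 104000 × 0.975 = 101400
40–49: 14000 × 0.971 = 13594
50–59: 39500 × 0.972 = 38394
60+: 77500 × 0.962 + 41500 × 0.494 = 74555 + 20501 = 95056
Giving 21424 / 40698 / 66572 / 101400 / 13594 / 38394 / 95056.
After projecting period 2:
Births: 66572 × 0.206 = 13714
10–19: 21424 × 0.969 = 20760
20–29: 40698 × 0.979 = 39843
30–39: 66572 × 0.975 = 64908
40–49: 101400 × 0.971 = 98459
50–59: 13594 × 0.972 = 13213
60+: 38394 × 0.962 + 95056 × 0.494 = 36935 + 46958 = 83893
Giving 13714 / 20760 / 39843 / 64908 / 98459 / 13213 / 83893.
Total after period 2: 13714 + 20760 + 39843 + 64908 + 98459 + 13213 + 83893 = 334790

334790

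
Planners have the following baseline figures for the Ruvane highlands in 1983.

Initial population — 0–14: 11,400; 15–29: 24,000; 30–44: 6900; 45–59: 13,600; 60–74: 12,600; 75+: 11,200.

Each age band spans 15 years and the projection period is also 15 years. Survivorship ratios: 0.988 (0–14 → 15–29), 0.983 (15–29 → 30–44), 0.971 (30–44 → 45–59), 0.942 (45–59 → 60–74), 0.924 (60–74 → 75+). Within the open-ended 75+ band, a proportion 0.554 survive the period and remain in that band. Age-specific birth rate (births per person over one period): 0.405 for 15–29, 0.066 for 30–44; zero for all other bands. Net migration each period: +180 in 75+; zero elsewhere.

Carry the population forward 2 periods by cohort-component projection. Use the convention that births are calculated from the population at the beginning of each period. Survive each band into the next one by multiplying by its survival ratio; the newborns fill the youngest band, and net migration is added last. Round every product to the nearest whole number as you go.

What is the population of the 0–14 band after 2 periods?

6119

Numbering the groups 1..6 from youngest to oldest:
— Period 1 —
Births: 24000 * 0.405 = 9720, 6900 * 0.066 = 455 → total 10175
Group 2: 11400 * 0.988 = 11263
Group 3: 24000 * 0.983 = 23592
Group 4: 6900 * 0.971 = 6700
Group 5: 13600 * 0.942 = 12811
Group 6: 12600 * 0.924 + 11200 * 0.554 = 11642 + 6205 = 17847
Net migration: Group 6 + 180 → 18027
→ [10175, 11263, 23592, 6700, 12811, 18027]
— Period 2 —
Births: 11263 * 0.405 = 4562, 23592 * 0.066 = 1557 → total 6119
Group 2: 10175 * 0.988 = 10053
Group 3: 11263 * 0.983 = 11072
Group 4: 23592 * 0.971 = 22908
Group 5: 6700 * 0.942 = 6311
Group 6: 12811 * 0.924 + 18027 * 0.554 = 11837 + 9987 = 21824
Net migration: Group 6 + 180 → 22004
→ [6119, 10053, 11072, 22908, 6311, 22004]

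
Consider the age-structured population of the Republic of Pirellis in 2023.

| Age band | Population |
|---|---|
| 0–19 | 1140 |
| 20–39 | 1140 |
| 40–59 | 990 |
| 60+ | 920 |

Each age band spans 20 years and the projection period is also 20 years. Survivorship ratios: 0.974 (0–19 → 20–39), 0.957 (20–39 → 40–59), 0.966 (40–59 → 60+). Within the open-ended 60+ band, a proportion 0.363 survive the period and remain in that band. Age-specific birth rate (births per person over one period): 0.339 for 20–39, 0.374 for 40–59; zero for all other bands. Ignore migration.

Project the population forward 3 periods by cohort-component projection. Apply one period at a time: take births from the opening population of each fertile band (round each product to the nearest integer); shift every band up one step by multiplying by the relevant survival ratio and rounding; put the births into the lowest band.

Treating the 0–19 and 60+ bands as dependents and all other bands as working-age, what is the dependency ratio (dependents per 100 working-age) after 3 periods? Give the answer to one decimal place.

— Period 1 —
Births: 1140 * 0.339 = 386, 990 * 0.374 = 370 — total 756
20–39: 1140 * 0.974 = 1110
40–59: 1140 * 0.957 = 1091
60+: 990 * 0.966 + 920 * 0.363 = 956 + 334 = 1290
End of period: [756, 1110, 1091, 1290]
— Period 2 —
Births: 1110 * 0.339 = 376, 1091 * 0.374 = 408 — total 784
20–39: 756 * 0.974 = 736
40–59: 1110 * 0.957 = 1062
60+: 1091 * 0.966 + 1290 * 0.363 = 1054 + 468 = 1522
End of period: [784, 736, 1062, 1522]
— Period 3 —
Births: 736 * 0.339 = 250, 1062 * 0.374 = 397 — total 647
20–39: 784 * 0.974 = 764
40–59: 736 * 0.957 = 704
60+: 1062 * 0.966 + 1522 * 0.363 = 1026 + 552 = 1578
End of period: [647, 764, 704, 1578]
Dependents (band 0–19 + band 60+) = 647 + 1578 = 2225; working-age = 1468; ratio = 2225/1468 × 100 = 151.6

151.6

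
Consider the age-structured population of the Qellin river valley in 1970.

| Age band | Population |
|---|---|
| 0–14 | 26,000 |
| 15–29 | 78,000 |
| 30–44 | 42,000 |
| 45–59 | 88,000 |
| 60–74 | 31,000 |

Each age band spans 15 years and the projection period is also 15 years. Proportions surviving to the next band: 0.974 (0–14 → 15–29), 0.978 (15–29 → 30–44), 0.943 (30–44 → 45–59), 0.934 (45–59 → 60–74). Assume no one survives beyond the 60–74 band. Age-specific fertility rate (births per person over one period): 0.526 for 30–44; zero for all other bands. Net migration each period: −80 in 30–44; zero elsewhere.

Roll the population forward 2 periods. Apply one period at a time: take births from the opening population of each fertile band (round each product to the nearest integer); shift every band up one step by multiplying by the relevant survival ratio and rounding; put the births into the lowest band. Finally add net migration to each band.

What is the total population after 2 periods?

— Period 1 —
Births: 42000 × 0.526 = 22092
15–29: 26000 × 0.974 = 25324
30–44: 78000 × 0.978 = 76284
45–59: 42000 × 0.943 = 39606
60–74: 88000 × 0.934 = 82192
Net migration: 30–44 − 80 → 76204
Giving 22092 / 25324 / 76204 / 39606 / 82192.
— Period 2 —
Births: 76204 × 0.526 = 40083
15–29: 22092 × 0.974 = 21518
30–44: 25324 × 0.978 = 24767
45–59: 76204 × 0.943 = 71860
60–74: 39606 × 0.934 = 36992
Net migration: 30–44 − 80 → 24687
Giving 40083 / 21518 / 24687 / 71860 / 36992.
Total after period 2: 40083 + 21518 + 24687 + 71860 + 36992 = 195140

195140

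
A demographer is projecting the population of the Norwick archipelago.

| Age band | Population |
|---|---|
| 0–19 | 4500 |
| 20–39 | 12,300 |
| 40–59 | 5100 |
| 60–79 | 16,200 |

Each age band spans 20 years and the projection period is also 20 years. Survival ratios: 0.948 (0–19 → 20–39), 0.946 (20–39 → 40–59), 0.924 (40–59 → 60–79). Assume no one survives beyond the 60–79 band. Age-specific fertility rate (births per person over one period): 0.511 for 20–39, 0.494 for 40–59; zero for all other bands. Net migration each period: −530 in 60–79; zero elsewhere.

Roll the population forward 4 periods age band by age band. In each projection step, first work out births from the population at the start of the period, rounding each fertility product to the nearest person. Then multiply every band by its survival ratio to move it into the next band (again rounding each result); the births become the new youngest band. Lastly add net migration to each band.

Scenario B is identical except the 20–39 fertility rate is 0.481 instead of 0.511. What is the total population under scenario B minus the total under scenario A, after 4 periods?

(Groups numbered youngest = 1 to oldest = 4.)
Period 1:
Births: 12300 × 0.511 = 6285  |  5100 × 0.494 = 2519 → total 8804
Group 2: 4500 × 0.948 = 4266
Group 3: 12300 × 0.946 = 11636
Group 4: 5100 × 0.924 = 4712
Net migration: Group 4 − 530 → 4182
Population now: 0–19=8804, 20–39=4266, 40–59=11636, 60–79=4182
Period 2:
Births: 4266 × 0.511 = 2180  |  11636 × 0.494 = 5748 → total 7928
Group 2: 8804 × 0.948 = 8346
Group 3: 4266 × 0.946 = 4036
Group 4: 11636 × 0.924 = 10752
Net migration: Group 4 − 530 → 10222
Population now: 0–19=7928, 20–39=8346, 40–59=4036, 60–79=10222
Period 3:
Births: 8346 × 0.511 = 4265  |  4036 × 0.494 = 1994 → total 6259
Group 2: 7928 × 0.948 = 7516
Group 3: 8346 × 0.946 = 7895
Group 4: 4036 × 0.924 = 3729
Net migration: Group 4 − 530 → 3199
Population now: 0–19=6259, 20–39=7516, 40–59=7895, 60–79=3199
Period 4:
Births: 7516 × 0.511 = 3841  |  7895 × 0.494 = 3900 → total 7741
Group 2: 6259 × 0.948 = 5934
Group 3: 7516 × 0.946 = 7110
Group 4: 7895 × 0.924 = 7295
Net migration: Group 4 − 530 → 6765
Population now: 0–19=7741, 20–39=5934, 40–59=7110, 60–79=6765
Scenario A total after 4 periods: 27550
Scenario B projection —
Period 1:
Births: 12300 × 0.481 = 5916  |  5100 × 0.494 = 2519 → total 8435
Group 2: 4500 × 0.948 = 4266
Group 3: 12300 × 0.946 = 11636
Group 4: 5100 × 0.924 = 4712
Net migration: Group 4 − 530 → 4182
Population now: 0–19=8435, 20–39=4266, 40–59=11636, 60–79=4182
Period 2:
Births: 4266 × 0.481 = 2052  |  11636 × 0.494 = 5748 → total 7800
Group 2: 8435 × 0.948 = 7996
Group 3: 4266 × 0.946 = 4036
Group 4: 11636 × 0.924 = 10752
Net migration: Group 4 − 530 → 10222
Population now: 0–19=7800, 20–39=7996, 40–59=4036, 60–79=10222
Period 3:
Births: 7996 × 0.481 = 3846  |  4036 × 0.494 = 1994 → total 5840
Group 2: 7800 × 0.948 = 7394
Group 3: 7996 × 0.946 = 7564
Group 4: 4036 × 0.924 = 3729
Net migration: Group 4 − 530 → 3199
Population now: 0–19=5840, 20–39=7394, 40–59=7564, 60–79=3199
Period 4:
Births: 7394 × 0.481 = 3557  |  7564 × 0.494 = 3737 → total 7294
Group 2: 5840 × 0.948 = 5536
Group 3: 7394 × 0.946 = 6995
Group 4: 7564 × 0.924 = 6989
Net migration: Group 4 − 530 → 6459
Population now: 0–19=7294, 20–39=5536, 40–59=6995, 60–79=6459
Scenario B total after 4 periods: 26284
Difference B − A = 26284 − 27550 = -1266

-1266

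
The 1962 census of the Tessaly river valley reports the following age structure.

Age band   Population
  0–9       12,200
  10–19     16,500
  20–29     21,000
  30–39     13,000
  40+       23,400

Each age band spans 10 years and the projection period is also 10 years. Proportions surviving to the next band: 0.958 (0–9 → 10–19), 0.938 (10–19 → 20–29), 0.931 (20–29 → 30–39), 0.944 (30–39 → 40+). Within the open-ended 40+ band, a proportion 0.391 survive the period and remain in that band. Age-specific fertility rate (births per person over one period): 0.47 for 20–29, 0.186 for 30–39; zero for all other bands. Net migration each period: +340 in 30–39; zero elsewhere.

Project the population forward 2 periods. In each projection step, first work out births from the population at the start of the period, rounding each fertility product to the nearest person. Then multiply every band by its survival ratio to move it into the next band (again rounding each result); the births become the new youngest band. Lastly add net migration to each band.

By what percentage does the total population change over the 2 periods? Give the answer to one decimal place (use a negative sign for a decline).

-12.2

Period 1.
Births: 21000 * 0.47 = 9870 ; 13000 * 0.186 = 2418 — total 12288
10–19: 12200 * 0.958 = 11688
20–29: 16500 * 0.938 = 15477
30–39: 21000 * 0.931 = 19551
40+: 13000 * 0.944 + 23400 * 0.391 = 12272 + 9149 = 21421
Net migration: 30–39 + 340 → 19891
Giving 12288 / 11688 / 15477 / 19891 / 21421.
Period 2.
Births: 15477 * 0.47 = 7274 ; 19891 * 0.186 = 3700 — total 10974
10–19: 12288 * 0.958 = 11772
20–29: 11688 * 0.938 = 10963
30–39: 15477 * 0.931 = 14409
40+: 19891 * 0.944 + 21421 * 0.391 = 18777 + 8376 = 27153
Net migration: 30–39 + 340 → 14749
Giving 10974 / 11772 / 10963 / 14749 / 27153.
Total: 86100 → 75611; change = -10489; percentage change = -12.2%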